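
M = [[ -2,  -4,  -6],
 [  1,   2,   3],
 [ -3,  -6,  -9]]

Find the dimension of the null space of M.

Row reduce to echelon form.
R2 ← R2 + (1/2)·R1: [0, 0, 0]
R3 ← R3 − (3/2)·R1: [0, 0, 0]
1 nonzero row, so rank(M) = 1.
M has 3 columns; by rank–nullity, nullity = 3 − 1 = 2.

2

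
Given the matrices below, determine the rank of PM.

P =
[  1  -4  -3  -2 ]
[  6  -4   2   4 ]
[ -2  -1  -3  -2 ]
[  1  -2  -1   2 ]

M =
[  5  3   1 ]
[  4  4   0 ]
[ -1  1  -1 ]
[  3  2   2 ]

First compute PM:
[[-14, -20,   0],
 [ 24,  12,  12],
 [-17, -17,  -3],
 [  4,  -2,   6]]
Now row reduce the product.
R2 ← R2 + (12/7)·R1: [0, -156/7, 12]
R3 ← R3 − (17/14)·R1: [0, 51/7, -3]
R4 ← R4 + (2/7)·R1: [0, -54/7, 6]
R3 ← R3 + (17/52)·R2: [0, 0, 12/13]
R4 ← R4 − (9/26)·R2: [0, 0, 24/13]
R4 ← R4 − (2)·R3: [0, 0, 0]
3 nonzero rows, so rank(PM) = 3.

3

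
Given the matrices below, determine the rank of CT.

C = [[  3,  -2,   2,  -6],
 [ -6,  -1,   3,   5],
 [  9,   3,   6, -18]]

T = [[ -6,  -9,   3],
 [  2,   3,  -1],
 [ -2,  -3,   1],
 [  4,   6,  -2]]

1

First compute CT:
[[-50, -75,  25],
 [ 48,  72, -24],
 [-132, -198,  66]]
Now row reduce the product.
R2 ← R2 + (24/25)·R1: [0, 0, 0]
R3 ← R3 − (66/25)·R1: [0, 0, 0]
1 nonzero row, so rank(CT) = 1.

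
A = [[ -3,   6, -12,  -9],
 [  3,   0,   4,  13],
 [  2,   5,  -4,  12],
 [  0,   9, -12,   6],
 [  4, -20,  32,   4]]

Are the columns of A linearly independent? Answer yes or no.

no

Row reduce A to echelon form.
R2 ← R2 + R1: [0, 6, -8, 4]
R3 ← R3 + (2/3)·R1: [0, 9, -12, 6]
R5 ← R5 + (4/3)·R1: [0, -12, 16, -8]
R3 ← R3 − (3/2)·R2: [0, 0, 0, 0]
R4 ← R4 − (3/2)·R2: [0, 0, 0, 0]
R5 ← R5 + (2)·R2: [0, 0, 0, 0]
2 pivots among 4 columns.
Only 2 < 4 pivot columns, so the columns are linearly dependent.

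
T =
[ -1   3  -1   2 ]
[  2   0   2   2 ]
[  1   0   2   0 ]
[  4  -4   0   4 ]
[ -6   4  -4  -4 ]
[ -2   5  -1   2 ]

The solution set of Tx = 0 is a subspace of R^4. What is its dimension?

1

Row reduce to echelon form.
R2 ← R2 + (2)·R1: [0, 6, 0, 6]
R3 ← R3 + R1: [0, 3, 1, 2]
R4 ← R4 + (4)·R1: [0, 8, -4, 12]
R5 ← R5 − (6)·R1: [0, -14, 2, -16]
R6 ← R6 − (2)·R1: [0, -1, 1, -2]
R3 ← R3 − (1/2)·R2: [0, 0, 1, -1]
R4 ← R4 − (4/3)·R2: [0, 0, -4, 4]
R5 ← R5 + (7/3)·R2: [0, 0, 2, -2]
R6 ← R6 + (1/6)·R2: [0, 0, 1, -1]
R4 ← R4 + (4)·R3: [0, 0, 0, 0]
R5 ← R5 − (2)·R3: [0, 0, 0, 0]
R6 ← R6 − R3: [0, 0, 0, 0]
3 nonzero rows, so rank(T) = 3.
T has 4 columns; by rank–nullity, nullity = 4 − 3 = 1.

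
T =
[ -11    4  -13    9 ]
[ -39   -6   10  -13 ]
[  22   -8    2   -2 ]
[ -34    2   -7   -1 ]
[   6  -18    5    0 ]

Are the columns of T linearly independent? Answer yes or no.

Row reduce T to echelon form.
R2 ← R2 − (39/11)·R1: [0, -222/11, 617/11, -494/11]
R3 ← R3 + (2)·R1: [0, 0, -24, 16]
R4 ← R4 − (34/11)·R1: [0, -114/11, 365/11, -317/11]
R5 ← R5 + (6/11)·R1: [0, -174/11, -23/11, 54/11]
R4 ← R4 − (19/37)·R2: [0, 0, 162/37, -213/37]
R5 ← R5 − (29/37)·R2: [0, 0, -1704/37, 1484/37]
R4 ← R4 + (27/148)·R3: [0, 0, 0, -105/37]
R5 ← R5 − (71/37)·R3: [0, 0, 0, 348/37]
R5 ← R5 + (116/35)·R4: [0, 0, 0, 0]
4 pivots among 4 columns.
Every column is a pivot column, so the columns are linearly independent.

yes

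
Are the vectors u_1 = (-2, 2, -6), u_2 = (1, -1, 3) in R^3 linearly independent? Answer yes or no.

Form the matrix with these vectors as rows and row reduce.
R2 ← R2 + (1/2)·R1: [0, 0, 0]
1 nonzero row, so the 2 vectors span a space of dimension 1.
Since 1 < 2, the vectors are linearly dependent.

no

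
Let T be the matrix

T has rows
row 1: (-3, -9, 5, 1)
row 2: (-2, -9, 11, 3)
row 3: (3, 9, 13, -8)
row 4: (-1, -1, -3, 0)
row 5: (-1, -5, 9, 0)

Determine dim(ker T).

0

Row reduce to echelon form.
R2 ← R2 − (2/3)·R1: [0, -3, 23/3, 7/3]
R3 ← R3 + R1: [0, 0, 18, -7]
R4 ← R4 − (1/3)·R1: [0, 2, -14/3, -1/3]
R5 ← R5 − (1/3)·R1: [0, -2, 22/3, -1/3]
R4 ← R4 + (2/3)·R2: [0, 0, 4/9, 11/9]
R5 ← R5 − (2/3)·R2: [0, 0, 20/9, -17/9]
R4 ← R4 − (2/81)·R3: [0, 0, 0, 113/81]
R5 ← R5 − (10/81)·R3: [0, 0, 0, -83/81]
R5 ← R5 + (83/113)·R4: [0, 0, 0, 0]
4 nonzero rows, so rank(T) = 4.
T has 4 columns; by rank–nullity, nullity = 4 − 4 = 0.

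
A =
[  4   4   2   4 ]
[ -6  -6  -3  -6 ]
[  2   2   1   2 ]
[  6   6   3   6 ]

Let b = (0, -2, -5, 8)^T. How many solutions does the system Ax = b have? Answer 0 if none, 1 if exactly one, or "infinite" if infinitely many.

Row reduce the augmented matrix [A | b].
R2 ← R2 + (3/2)·R1: [0, 0, 0, 0, -2]
R3 ← R3 − (1/2)·R1: [0, 0, 0, 0, -5]
R4 ← R4 − (3/2)·R1: [0, 0, 0, 0, 8]
R3 ← R3 − (5/2)·R2: [0, 0, 0, 0, 0]
R4 ← R4 + (4)·R2: [0, 0, 0, 0, 0]
The echelon form has 2 nonzero rows; the last pivot sits in the augmented column, so rank(A) = 1 but rank([A|b]) = 2.
Since the ranks differ, the system is inconsistent.
It has no solutions.

0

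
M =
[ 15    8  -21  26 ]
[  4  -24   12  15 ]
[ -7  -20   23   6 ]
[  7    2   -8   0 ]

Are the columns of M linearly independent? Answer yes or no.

Row reduce M to echelon form.
R2 ← R2 − (4/15)·R1: [0, -392/15, 88/5, 121/15]
R3 ← R3 + (7/15)·R1: [0, -244/15, 66/5, 272/15]
R4 ← R4 − (7/15)·R1: [0, -26/15, 9/5, -182/15]
R3 ← R3 − (61/98)·R2: [0, 0, 110/49, 1285/98]
R4 ← R4 − (13/196)·R2: [0, 0, 31/49, -2483/196]
R4 ← R4 − (31/110)·R3: [0, 0, 0, -180/11]
4 pivots among 4 columns.
Every column is a pivot column, so the columns are linearly independent.

yes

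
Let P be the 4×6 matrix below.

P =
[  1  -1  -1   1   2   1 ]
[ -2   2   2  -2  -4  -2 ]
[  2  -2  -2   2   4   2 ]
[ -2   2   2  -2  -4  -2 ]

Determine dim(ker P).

Row reduce to echelon form.
R2 ← R2 + (2)·R1: [0, 0, 0, 0, 0, 0]
R3 ← R3 − (2)·R1: [0, 0, 0, 0, 0, 0]
R4 ← R4 + (2)·R1: [0, 0, 0, 0, 0, 0]
1 nonzero row, so rank(P) = 1.
P has 6 columns; by rank–nullity, nullity = 6 − 1 = 5.

5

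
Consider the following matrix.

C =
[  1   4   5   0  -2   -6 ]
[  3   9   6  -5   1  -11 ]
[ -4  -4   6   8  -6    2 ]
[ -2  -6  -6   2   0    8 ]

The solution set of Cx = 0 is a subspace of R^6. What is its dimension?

Row reduce to echelon form.
R2 ← R2 − (3)·R1: [0, -3, -9, -5, 7, 7]
R3 ← R3 + (4)·R1: [0, 12, 26, 8, -14, -22]
R4 ← R4 + (2)·R1: [0, 2, 4, 2, -4, -4]
R3 ← R3 + (4)·R2: [0, 0, -10, -12, 14, 6]
R4 ← R4 + (2/3)·R2: [0, 0, -2, -4/3, 2/3, 2/3]
R4 ← R4 − (1/5)·R3: [0, 0, 0, 16/15, -32/15, -8/15]
4 nonzero rows, so rank(C) = 4.
C has 6 columns; by rank–nullity, nullity = 6 − 4 = 2.

2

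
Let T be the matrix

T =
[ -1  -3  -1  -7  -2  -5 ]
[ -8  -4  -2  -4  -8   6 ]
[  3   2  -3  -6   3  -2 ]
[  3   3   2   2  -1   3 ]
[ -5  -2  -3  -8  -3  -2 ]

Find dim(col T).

Row reduce to echelon form.
R2 ← R2 − (8)·R1: [0, 20, 6, 52, 8, 46]
R3 ← R3 + (3)·R1: [0, -7, -6, -27, -3, -17]
R4 ← R4 + (3)·R1: [0, -6, -1, -19, -7, -12]
R5 ← R5 − (5)·R1: [0, 13, 2, 27, 7, 23]
R3 ← R3 + (7/20)·R2: [0, 0, -39/10, -44/5, -1/5, -9/10]
R4 ← R4 + (3/10)·R2: [0, 0, 4/5, -17/5, -23/5, 9/5]
R5 ← R5 − (13/20)·R2: [0, 0, -19/10, -34/5, 9/5, -69/10]
R4 ← R4 + (8/39)·R3: [0, 0, 0, -203/39, -181/39, 21/13]
R5 ← R5 − (19/39)·R3: [0, 0, 0, -98/39, 74/39, -84/13]
R5 ← R5 − (14/29)·R4: [0, 0, 0, 0, 120/29, -210/29]
Echelon form has 5 nonzero rows, so rank(T) = 5.
The column space has dimension equal to the rank: 5.

5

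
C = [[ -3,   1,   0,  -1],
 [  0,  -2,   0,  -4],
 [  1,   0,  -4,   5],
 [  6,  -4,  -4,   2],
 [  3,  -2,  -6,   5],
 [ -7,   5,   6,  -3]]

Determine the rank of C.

3

Row reduce to echelon form.
R3 ← R3 + (1/3)·R1: [0, 1/3, -4, 14/3]
R4 ← R4 + (2)·R1: [0, -2, -4, 0]
R5 ← R5 + R1: [0, -1, -6, 4]
R6 ← R6 − (7/3)·R1: [0, 8/3, 6, -2/3]
R3 ← R3 + (1/6)·R2: [0, 0, -4, 4]
R4 ← R4 − R2: [0, 0, -4, 4]
R5 ← R5 − (1/2)·R2: [0, 0, -6, 6]
R6 ← R6 + (4/3)·R2: [0, 0, 6, -6]
R4 ← R4 − R3: [0, 0, 0, 0]
R5 ← R5 − (3/2)·R3: [0, 0, 0, 0]
R6 ← R6 + (3/2)·R3: [0, 0, 0, 0]
Echelon form has 3 nonzero rows, so rank(C) = 3.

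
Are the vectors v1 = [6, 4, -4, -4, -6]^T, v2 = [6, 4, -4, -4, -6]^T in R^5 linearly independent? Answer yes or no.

no

Form the matrix with these vectors as rows and row reduce.
R2 ← R2 − R1: [0, 0, 0, 0, 0]
1 nonzero row, so the 2 vectors span a space of dimension 1.
Since 1 < 2, the vectors are linearly dependent.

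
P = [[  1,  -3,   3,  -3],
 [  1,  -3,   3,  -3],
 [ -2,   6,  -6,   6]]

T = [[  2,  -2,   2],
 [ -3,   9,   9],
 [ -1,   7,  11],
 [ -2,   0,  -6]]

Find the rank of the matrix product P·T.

First compute PT:
[[ 14,  -8,  26],
 [ 14,  -8,  26],
 [-28,  16, -52]]
Now row reduce the product.
R2 ← R2 − R1: [0, 0, 0]
R3 ← R3 + (2)·R1: [0, 0, 0]
1 nonzero row, so rank(PT) = 1.

1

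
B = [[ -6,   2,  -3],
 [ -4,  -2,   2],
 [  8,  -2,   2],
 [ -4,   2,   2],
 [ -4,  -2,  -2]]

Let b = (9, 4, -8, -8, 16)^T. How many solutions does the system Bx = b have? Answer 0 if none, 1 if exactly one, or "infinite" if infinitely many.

1

Row reduce the augmented matrix [B | b].
R2 ← R2 − (2/3)·R1: [0, -10/3, 4, -2]
R3 ← R3 + (4/3)·R1: [0, 2/3, -2, 4]
R4 ← R4 − (2/3)·R1: [0, 2/3, 4, -14]
R5 ← R5 − (2/3)·R1: [0, -10/3, 0, 10]
R3 ← R3 + (1/5)·R2: [0, 0, -6/5, 18/5]
R4 ← R4 + (1/5)·R2: [0, 0, 24/5, -72/5]
R5 ← R5 − R2: [0, 0, -4, 12]
R4 ← R4 + (4)·R3: [0, 0, 0, 0]
R5 ← R5 − (10/3)·R3: [0, 0, 0, 0]
The echelon form has 3 nonzero rows, and every pivot lies in the first 3 columns, so rank(B) = rank([B|b]) = 3.
The system is consistent.
rank = 3 = number of unknowns, so the solution is unique.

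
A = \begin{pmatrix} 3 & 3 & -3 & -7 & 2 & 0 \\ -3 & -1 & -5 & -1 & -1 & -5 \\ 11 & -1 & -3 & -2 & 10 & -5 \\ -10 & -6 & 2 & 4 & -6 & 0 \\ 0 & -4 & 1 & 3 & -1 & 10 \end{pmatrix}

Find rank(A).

Row reduce to echelon form.
R2 ← R2 + R1: [0, 2, -8, -8, 1, -5]
R3 ← R3 − (11/3)·R1: [0, -12, 8, 71/3, 8/3, -5]
R4 ← R4 + (10/3)·R1: [0, 4, -8, -58/3, 2/3, 0]
R3 ← R3 + (6)·R2: [0, 0, -40, -73/3, 26/3, -35]
R4 ← R4 − (2)·R2: [0, 0, 8, -10/3, -4/3, 10]
R5 ← R5 + (2)·R2: [0, 0, -15, -13, 1, 0]
R4 ← R4 + (1/5)·R3: [0, 0, 0, -41/5, 2/5, 3]
R5 ← R5 − (3/8)·R3: [0, 0, 0, -31/8, -9/4, 105/8]
R5 ← R5 − (155/328)·R4: [0, 0, 0, 0, -100/41, 480/41]
Echelon form has 5 nonzero rows, so rank(A) = 5.

5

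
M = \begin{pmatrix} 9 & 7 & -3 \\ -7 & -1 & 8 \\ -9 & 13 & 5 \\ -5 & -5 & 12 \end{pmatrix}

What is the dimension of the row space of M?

Row reduce to echelon form.
R2 ← R2 + (7/9)·R1: [0, 40/9, 17/3]
R3 ← R3 + R1: [0, 20, 2]
R4 ← R4 + (5/9)·R1: [0, -10/9, 31/3]
R3 ← R3 − (9/2)·R2: [0, 0, -47/2]
R4 ← R4 + (1/4)·R2: [0, 0, 47/4]
R4 ← R4 + (1/2)·R3: [0, 0, 0]
Echelon form has 3 nonzero rows, so rank(M) = 3.
The row space has dimension equal to the rank: 3.

3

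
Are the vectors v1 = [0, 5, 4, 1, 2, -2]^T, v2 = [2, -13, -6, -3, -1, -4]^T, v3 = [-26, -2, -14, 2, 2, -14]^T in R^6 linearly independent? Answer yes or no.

yes

Form the matrix with these vectors as rows and row reduce.
Swap R1 ↔ R2
R3 ← R3 + (13)·R1: [0, -171, -92, -37, -11, -66]
R3 ← R3 + (171/5)·R2: [0, 0, 224/5, -14/5, 287/5, -672/5]
3 nonzero rows, so the 3 vectors span a space of dimension 3.
Since 3 = 3, the vectors are linearly independent.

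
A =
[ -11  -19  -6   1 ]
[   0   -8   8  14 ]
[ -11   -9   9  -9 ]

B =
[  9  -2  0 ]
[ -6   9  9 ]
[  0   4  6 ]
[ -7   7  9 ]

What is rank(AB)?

3

First compute AB:
[[  8, -166, -198],
 [-50,  58, 102],
 [ 18, -86, -108]]
Now row reduce the product.
R2 ← R2 + (25/4)·R1: [0, -1959/2, -2271/2]
R3 ← R3 − (9/4)·R1: [0, 575/2, 675/2]
R3 ← R3 + (575/1959)·R2: [0, 0, 2750/653]
3 nonzero rows, so rank(AB) = 3.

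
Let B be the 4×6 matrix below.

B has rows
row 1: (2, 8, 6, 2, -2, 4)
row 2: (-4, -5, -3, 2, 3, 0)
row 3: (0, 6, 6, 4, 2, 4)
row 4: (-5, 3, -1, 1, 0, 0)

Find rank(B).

Row reduce to echelon form.
R2 ← R2 + (2)·R1: [0, 11, 9, 6, -1, 8]
R4 ← R4 + (5/2)·R1: [0, 23, 14, 6, -5, 10]
R3 ← R3 − (6/11)·R2: [0, 0, 12/11, 8/11, 28/11, -4/11]
R4 ← R4 − (23/11)·R2: [0, 0, -53/11, -72/11, -32/11, -74/11]
R4 ← R4 + (53/12)·R3: [0, 0, 0, -10/3, 25/3, -25/3]
Echelon form has 4 nonzero rows, so rank(B) = 4.

4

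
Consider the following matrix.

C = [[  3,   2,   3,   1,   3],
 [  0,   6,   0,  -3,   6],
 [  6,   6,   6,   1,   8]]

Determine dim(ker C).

Row reduce to echelon form.
R3 ← R3 − (2)·R1: [0, 2, 0, -1, 2]
R3 ← R3 − (1/3)·R2: [0, 0, 0, 0, 0]
2 nonzero rows, so rank(C) = 2.
C has 5 columns; by rank–nullity, nullity = 5 − 2 = 3.

3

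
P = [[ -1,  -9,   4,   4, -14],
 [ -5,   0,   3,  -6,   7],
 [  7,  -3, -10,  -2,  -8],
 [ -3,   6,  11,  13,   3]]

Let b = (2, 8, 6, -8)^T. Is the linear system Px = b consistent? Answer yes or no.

Row reduce the augmented matrix [P | b].
R2 ← R2 − (5)·R1: [0, 45, -17, -26, 77, -2]
R3 ← R3 + (7)·R1: [0, -66, 18, 26, -106, 20]
R4 ← R4 − (3)·R1: [0, 33, -1, 1, 45, -14]
R3 ← R3 + (22/15)·R2: [0, 0, -104/15, -182/15, 104/15, 256/15]
R4 ← R4 − (11/15)·R2: [0, 0, 172/15, 301/15, -172/15, -188/15]
R4 ← R4 + (43/26)·R3: [0, 0, 0, 0, 0, 204/13]
The echelon form has 4 nonzero rows; the last pivot sits in the augmented column, so rank(P) = 3 but rank([P|b]) = 4.
Since the ranks differ, the system is inconsistent.

no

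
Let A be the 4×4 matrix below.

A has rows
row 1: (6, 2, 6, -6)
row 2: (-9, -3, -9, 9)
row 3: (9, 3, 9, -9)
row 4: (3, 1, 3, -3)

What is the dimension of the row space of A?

Row reduce to echelon form.
R2 ← R2 + (3/2)·R1: [0, 0, 0, 0]
R3 ← R3 − (3/2)·R1: [0, 0, 0, 0]
R4 ← R4 − (1/2)·R1: [0, 0, 0, 0]
Echelon form has 1 nonzero row, so rank(A) = 1.
The row space has dimension equal to the rank: 1.

1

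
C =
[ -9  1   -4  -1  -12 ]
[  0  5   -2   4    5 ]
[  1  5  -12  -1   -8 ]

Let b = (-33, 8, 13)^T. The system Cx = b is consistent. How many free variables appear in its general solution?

Row reduce the augmented matrix [C | b].
R3 ← R3 + (1/9)·R1: [0, 46/9, -112/9, -10/9, -28/3, 28/3]
R3 ← R3 − (46/45)·R2: [0, 0, -52/5, -26/5, -130/9, 52/45]
The echelon form has 3 nonzero rows, and every pivot lies in the first 5 columns, so rank(C) = rank([C|b]) = 3.
The system is consistent.
Free variables = (unknowns) − (rank) = 5 − 3 = 2.

2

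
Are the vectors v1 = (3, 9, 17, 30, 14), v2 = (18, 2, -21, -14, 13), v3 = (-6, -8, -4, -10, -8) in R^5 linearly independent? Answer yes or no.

Form the matrix with these vectors as rows and row reduce.
R2 ← R2 − (6)·R1: [0, -52, -123, -194, -71]
R3 ← R3 + (2)·R1: [0, 10, 30, 50, 20]
R3 ← R3 + (5/26)·R2: [0, 0, 165/26, 165/13, 165/26]
3 nonzero rows, so the 3 vectors span a space of dimension 3.
Since 3 = 3, the vectors are linearly independent.

yes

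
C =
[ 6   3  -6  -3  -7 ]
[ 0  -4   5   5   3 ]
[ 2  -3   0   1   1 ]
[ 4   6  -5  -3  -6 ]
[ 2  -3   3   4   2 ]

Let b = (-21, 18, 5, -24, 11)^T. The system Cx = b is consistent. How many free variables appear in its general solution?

1

Row reduce the augmented matrix [C | b].
R3 ← R3 − (1/3)·R1: [0, -4, 2, 2, 10/3, 12]
R4 ← R4 − (2/3)·R1: [0, 4, -1, -1, -4/3, -10]
R5 ← R5 − (1/3)·R1: [0, -4, 5, 5, 13/3, 18]
R3 ← R3 − R2: [0, 0, -3, -3, 1/3, -6]
R4 ← R4 + R2: [0, 0, 4, 4, 5/3, 8]
R5 ← R5 − R2: [0, 0, 0, 0, 4/3, 0]
R4 ← R4 + (4/3)·R3: [0, 0, 0, 0, 19/9, 0]
R5 ← R5 − (12/19)·R4: [0, 0, 0, 0, 0, 0]
The echelon form has 4 nonzero rows, and every pivot lies in the first 5 columns, so rank(C) = rank([C|b]) = 4.
The system is consistent.
Free variables = (unknowns) − (rank) = 5 − 4 = 1.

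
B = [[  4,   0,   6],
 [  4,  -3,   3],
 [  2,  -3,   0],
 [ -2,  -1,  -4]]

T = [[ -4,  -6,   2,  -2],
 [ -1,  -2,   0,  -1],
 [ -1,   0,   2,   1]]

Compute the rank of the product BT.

2

First compute BT:
[[-22, -24,  20,  -2],
 [-16, -18,  14,  -2],
 [ -5,  -6,   4,  -1],
 [ 13,  14, -12,   1]]
Now row reduce the product.
R2 ← R2 − (8/11)·R1: [0, -6/11, -6/11, -6/11]
R3 ← R3 − (5/22)·R1: [0, -6/11, -6/11, -6/11]
R4 ← R4 + (13/22)·R1: [0, -2/11, -2/11, -2/11]
R3 ← R3 − R2: [0, 0, 0, 0]
R4 ← R4 − (1/3)·R2: [0, 0, 0, 0]
2 nonzero rows, so rank(BT) = 2.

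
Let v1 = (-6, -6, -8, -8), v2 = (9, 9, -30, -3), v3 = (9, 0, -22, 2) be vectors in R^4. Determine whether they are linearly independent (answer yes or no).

yes

Form the matrix with these vectors as rows and row reduce.
R2 ← R2 + (3/2)·R1: [0, 0, -42, -15]
R3 ← R3 + (3/2)·R1: [0, -9, -34, -10]
Swap R2 ↔ R3
3 nonzero rows, so the 3 vectors span a space of dimension 3.
Since 3 = 3, the vectors are linearly independent.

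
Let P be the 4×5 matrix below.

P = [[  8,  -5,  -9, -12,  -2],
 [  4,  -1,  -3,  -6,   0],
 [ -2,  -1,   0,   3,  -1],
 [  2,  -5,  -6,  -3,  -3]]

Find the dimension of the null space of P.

3

Row reduce to echelon form.
R2 ← R2 − (1/2)·R1: [0, 3/2, 3/2, 0, 1]
R3 ← R3 + (1/4)·R1: [0, -9/4, -9/4, 0, -3/2]
R4 ← R4 − (1/4)·R1: [0, -15/4, -15/4, 0, -5/2]
R3 ← R3 + (3/2)·R2: [0, 0, 0, 0, 0]
R4 ← R4 + (5/2)·R2: [0, 0, 0, 0, 0]
2 nonzero rows, so rank(P) = 2.
P has 5 columns; by rank–nullity, nullity = 5 − 2 = 3.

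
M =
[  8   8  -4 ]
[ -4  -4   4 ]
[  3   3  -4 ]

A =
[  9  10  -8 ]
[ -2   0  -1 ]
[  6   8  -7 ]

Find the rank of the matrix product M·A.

2

First compute MA:
[[ 32,  48, -44],
 [ -4,  -8,   8],
 [ -3,  -2,   1]]
Now row reduce the product.
R2 ← R2 + (1/8)·R1: [0, -2, 5/2]
R3 ← R3 + (3/32)·R1: [0, 5/2, -25/8]
R3 ← R3 + (5/4)·R2: [0, 0, 0]
2 nonzero rows, so rank(MA) = 2.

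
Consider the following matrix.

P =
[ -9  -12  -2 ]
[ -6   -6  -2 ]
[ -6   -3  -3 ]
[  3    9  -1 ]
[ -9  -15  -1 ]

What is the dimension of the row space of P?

2

Row reduce to echelon form.
R2 ← R2 − (2/3)·R1: [0, 2, -2/3]
R3 ← R3 − (2/3)·R1: [0, 5, -5/3]
R4 ← R4 + (1/3)·R1: [0, 5, -5/3]
R5 ← R5 − R1: [0, -3, 1]
R3 ← R3 − (5/2)·R2: [0, 0, 0]
R4 ← R4 − (5/2)·R2: [0, 0, 0]
R5 ← R5 + (3/2)·R2: [0, 0, 0]
Echelon form has 2 nonzero rows, so rank(P) = 2.
The row space has dimension equal to the rank: 2.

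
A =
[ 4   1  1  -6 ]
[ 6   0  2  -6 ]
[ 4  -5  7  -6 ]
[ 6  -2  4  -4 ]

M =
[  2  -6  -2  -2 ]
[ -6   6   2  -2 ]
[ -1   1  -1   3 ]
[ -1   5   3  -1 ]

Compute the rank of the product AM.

First compute AM:
[[  7, -47, -25,  -1],
 [ 16, -64, -32,   0],
 [ 37, -77, -43,  29],
 [ 24, -64, -32,   8]]
Now row reduce the product.
R2 ← R2 − (16/7)·R1: [0, 304/7, 176/7, 16/7]
R3 ← R3 − (37/7)·R1: [0, 1200/7, 624/7, 240/7]
R4 ← R4 − (24/7)·R1: [0, 680/7, 376/7, 80/7]
R3 ← R3 − (75/19)·R2: [0, 0, -192/19, 480/19]
R4 ← R4 − (85/38)·R2: [0, 0, -48/19, 120/19]
R4 ← R4 − (1/4)·R3: [0, 0, 0, 0]
3 nonzero rows, so rank(AM) = 3.

3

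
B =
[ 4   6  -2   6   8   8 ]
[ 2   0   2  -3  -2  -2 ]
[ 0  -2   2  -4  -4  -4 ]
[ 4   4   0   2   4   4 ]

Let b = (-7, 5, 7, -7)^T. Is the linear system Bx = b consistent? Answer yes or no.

no

Row reduce the augmented matrix [B | b].
R2 ← R2 − (1/2)·R1: [0, -3, 3, -6, -6, -6, 17/2]
R4 ← R4 − R1: [0, -2, 2, -4, -4, -4, 0]
R3 ← R3 − (2/3)·R2: [0, 0, 0, 0, 0, 0, 4/3]
R4 ← R4 − (2/3)·R2: [0, 0, 0, 0, 0, 0, -17/3]
R4 ← R4 + (17/4)·R3: [0, 0, 0, 0, 0, 0, 0]
The echelon form has 3 nonzero rows; the last pivot sits in the augmented column, so rank(B) = 2 but rank([B|b]) = 3.
Since the ranks differ, the system is inconsistent.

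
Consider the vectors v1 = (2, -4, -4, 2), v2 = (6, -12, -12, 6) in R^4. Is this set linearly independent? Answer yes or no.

Form the matrix with these vectors as rows and row reduce.
R2 ← R2 − (3)·R1: [0, 0, 0, 0]
1 nonzero row, so the 2 vectors span a space of dimension 1.
Since 1 < 2, the vectors are linearly dependent.

no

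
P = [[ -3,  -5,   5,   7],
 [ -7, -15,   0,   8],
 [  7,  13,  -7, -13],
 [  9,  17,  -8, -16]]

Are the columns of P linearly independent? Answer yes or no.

Row reduce P to echelon form.
R2 ← R2 − (7/3)·R1: [0, -10/3, -35/3, -25/3]
R3 ← R3 + (7/3)·R1: [0, 4/3, 14/3, 10/3]
R4 ← R4 + (3)·R1: [0, 2, 7, 5]
R3 ← R3 + (2/5)·R2: [0, 0, 0, 0]
R4 ← R4 + (3/5)·R2: [0, 0, 0, 0]
2 pivots among 4 columns.
Only 2 < 4 pivot columns, so the columns are linearly dependent.

no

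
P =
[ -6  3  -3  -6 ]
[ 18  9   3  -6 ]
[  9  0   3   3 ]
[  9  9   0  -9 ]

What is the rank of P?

Row reduce to echelon form.
R2 ← R2 + (3)·R1: [0, 18, -6, -24]
R3 ← R3 + (3/2)·R1: [0, 9/2, -3/2, -6]
R4 ← R4 + (3/2)·R1: [0, 27/2, -9/2, -18]
R3 ← R3 − (1/4)·R2: [0, 0, 0, 0]
R4 ← R4 − (3/4)·R2: [0, 0, 0, 0]
Echelon form has 2 nonzero rows, so rank(P) = 2.

2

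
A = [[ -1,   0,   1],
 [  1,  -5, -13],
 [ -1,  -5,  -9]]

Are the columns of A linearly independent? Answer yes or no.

Row reduce A to echelon form.
R2 ← R2 + R1: [0, -5, -12]
R3 ← R3 − R1: [0, -5, -10]
R3 ← R3 − R2: [0, 0, 2]
3 pivots among 3 columns.
Every column is a pivot column, so the columns are linearly independent.

yes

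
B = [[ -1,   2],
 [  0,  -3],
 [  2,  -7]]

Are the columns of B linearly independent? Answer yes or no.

Row reduce B to echelon form.
R3 ← R3 + (2)·R1: [0, -3]
R3 ← R3 − R2: [0, 0]
2 pivots among 2 columns.
Every column is a pivot column, so the columns are linearly independent.

yes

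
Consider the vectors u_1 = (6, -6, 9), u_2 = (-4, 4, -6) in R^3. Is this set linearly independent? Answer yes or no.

Form the matrix with these vectors as rows and row reduce.
R2 ← R2 + (2/3)·R1: [0, 0, 0]
1 nonzero row, so the 2 vectors span a space of dimension 1.
Since 1 < 2, the vectors are linearly dependent.

no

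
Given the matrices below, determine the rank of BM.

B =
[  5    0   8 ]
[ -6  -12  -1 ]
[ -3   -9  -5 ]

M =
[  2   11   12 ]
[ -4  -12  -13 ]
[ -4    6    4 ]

First compute BM:
[[-22, 103,  92],
 [ 40,  72,  80],
 [ 50,  45,  61]]
Now row reduce the product.
R2 ← R2 + (20/11)·R1: [0, 2852/11, 2720/11]
R3 ← R3 + (25/11)·R1: [0, 3070/11, 2971/11]
R3 ← R3 − (1535/1426)·R2: [0, 0, 2793/713]
3 nonzero rows, so rank(BM) = 3.

3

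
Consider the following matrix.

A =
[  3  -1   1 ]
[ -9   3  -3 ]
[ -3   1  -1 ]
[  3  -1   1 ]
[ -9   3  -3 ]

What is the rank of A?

Row reduce to echelon form.
R2 ← R2 + (3)·R1: [0, 0, 0]
R3 ← R3 + R1: [0, 0, 0]
R4 ← R4 − R1: [0, 0, 0]
R5 ← R5 + (3)·R1: [0, 0, 0]
Echelon form has 1 nonzero row, so rank(A) = 1.

1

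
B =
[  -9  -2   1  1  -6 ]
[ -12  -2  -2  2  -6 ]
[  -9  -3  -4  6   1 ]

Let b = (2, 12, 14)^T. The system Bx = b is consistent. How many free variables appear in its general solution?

2

Row reduce the augmented matrix [B | b].
R2 ← R2 − (4/3)·R1: [0, 2/3, -10/3, 2/3, 2, 28/3]
R3 ← R3 − R1: [0, -1, -5, 5, 7, 12]
R3 ← R3 + (3/2)·R2: [0, 0, -10, 6, 10, 26]
The echelon form has 3 nonzero rows, and every pivot lies in the first 5 columns, so rank(B) = rank([B|b]) = 3.
The system is consistent.
Free variables = (unknowns) − (rank) = 5 − 3 = 2.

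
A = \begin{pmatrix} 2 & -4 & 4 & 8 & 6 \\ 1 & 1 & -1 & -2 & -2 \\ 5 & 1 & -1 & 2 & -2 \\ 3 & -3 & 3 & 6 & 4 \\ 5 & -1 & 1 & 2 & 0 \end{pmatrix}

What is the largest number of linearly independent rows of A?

Row reduce to echelon form.
R2 ← R2 − (1/2)·R1: [0, 3, -3, -6, -5]
R3 ← R3 − (5/2)·R1: [0, 11, -11, -18, -17]
R4 ← R4 − (3/2)·R1: [0, 3, -3, -6, -5]
R5 ← R5 − (5/2)·R1: [0, 9, -9, -18, -15]
R3 ← R3 − (11/3)·R2: [0, 0, 0, 4, 4/3]
R4 ← R4 − R2: [0, 0, 0, 0, 0]
R5 ← R5 − (3)·R2: [0, 0, 0, 0, 0]
Echelon form has 3 nonzero rows, so rank(A) = 3.
The rank gives the maximum number of linearly independent rows: 3.

3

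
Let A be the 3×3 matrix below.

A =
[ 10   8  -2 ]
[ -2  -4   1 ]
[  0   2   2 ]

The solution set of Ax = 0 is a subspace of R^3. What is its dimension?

Row reduce to echelon form.
R2 ← R2 + (1/5)·R1: [0, -12/5, 3/5]
R3 ← R3 + (5/6)·R2: [0, 0, 5/2]
3 nonzero rows, so rank(A) = 3.
A has 3 columns; by rank–nullity, nullity = 3 − 3 = 0.

0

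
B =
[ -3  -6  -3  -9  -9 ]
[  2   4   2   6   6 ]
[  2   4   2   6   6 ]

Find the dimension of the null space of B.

4

Row reduce to echelon form.
R2 ← R2 + (2/3)·R1: [0, 0, 0, 0, 0]
R3 ← R3 + (2/3)·R1: [0, 0, 0, 0, 0]
1 nonzero row, so rank(B) = 1.
B has 5 columns; by rank–nullity, nullity = 5 − 1 = 4.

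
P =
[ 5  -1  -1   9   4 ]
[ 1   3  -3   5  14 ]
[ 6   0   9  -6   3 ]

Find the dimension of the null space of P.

2

Row reduce to echelon form.
R2 ← R2 − (1/5)·R1: [0, 16/5, -14/5, 16/5, 66/5]
R3 ← R3 − (6/5)·R1: [0, 6/5, 51/5, -84/5, -9/5]
R3 ← R3 − (3/8)·R2: [0, 0, 45/4, -18, -27/4]
3 nonzero rows, so rank(P) = 3.
P has 5 columns; by rank–nullity, nullity = 5 − 3 = 2.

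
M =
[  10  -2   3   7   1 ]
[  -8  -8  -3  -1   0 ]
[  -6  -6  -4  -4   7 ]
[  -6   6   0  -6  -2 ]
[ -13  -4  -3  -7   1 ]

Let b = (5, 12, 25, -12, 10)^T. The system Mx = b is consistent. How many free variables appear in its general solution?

Row reduce the augmented matrix [M | b].
R2 ← R2 + (4/5)·R1: [0, -48/5, -3/5, 23/5, 4/5, 16]
R3 ← R3 + (3/5)·R1: [0, -36/5, -11/5, 1/5, 38/5, 28]
R4 ← R4 + (3/5)·R1: [0, 24/5, 9/5, -9/5, -7/5, -9]
R5 ← R5 + (13/10)·R1: [0, -33/5, 9/10, 21/10, 23/10, 33/2]
R3 ← R3 − (3/4)·R2: [0, 0, -7/4, -13/4, 7, 16]
R4 ← R4 + (1/2)·R2: [0, 0, 3/2, 1/2, -1, -1]
R5 ← R5 − (11/16)·R2: [0, 0, 21/16, -17/16, 7/4, 11/2]
R4 ← R4 + (6/7)·R3: [0, 0, 0, -16/7, 5, 89/7]
R5 ← R5 + (3/4)·R3: [0, 0, 0, -7/2, 7, 35/2]
R5 ← R5 − (49/32)·R4: [0, 0, 0, 0, -21/32, -63/32]
The echelon form has 5 nonzero rows, and every pivot lies in the first 5 columns, so rank(M) = rank([M|b]) = 5.
The system is consistent.
Free variables = (unknowns) − (rank) = 5 − 5 = 0.

0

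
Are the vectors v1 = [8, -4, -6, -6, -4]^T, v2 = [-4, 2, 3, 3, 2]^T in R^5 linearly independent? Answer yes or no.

Form the matrix with these vectors as rows and row reduce.
R2 ← R2 + (1/2)·R1: [0, 0, 0, 0, 0]
1 nonzero row, so the 2 vectors span a space of dimension 1.
Since 1 < 2, the vectors are linearly dependent.

no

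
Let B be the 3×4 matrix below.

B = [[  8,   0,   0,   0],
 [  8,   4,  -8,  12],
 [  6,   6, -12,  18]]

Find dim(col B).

Row reduce to echelon form.
R2 ← R2 − R1: [0, 4, -8, 12]
R3 ← R3 − (3/4)·R1: [0, 6, -12, 18]
R3 ← R3 − (3/2)·R2: [0, 0, 0, 0]
Echelon form has 2 nonzero rows, so rank(B) = 2.
The column space has dimension equal to the rank: 2.

2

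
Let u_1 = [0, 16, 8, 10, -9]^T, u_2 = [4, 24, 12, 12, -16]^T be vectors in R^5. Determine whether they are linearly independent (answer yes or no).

Form the matrix with these vectors as rows and row reduce.
Swap R1 ↔ R2
2 nonzero rows, so the 2 vectors span a space of dimension 2.
Since 2 = 2, the vectors are linearly independent.

yes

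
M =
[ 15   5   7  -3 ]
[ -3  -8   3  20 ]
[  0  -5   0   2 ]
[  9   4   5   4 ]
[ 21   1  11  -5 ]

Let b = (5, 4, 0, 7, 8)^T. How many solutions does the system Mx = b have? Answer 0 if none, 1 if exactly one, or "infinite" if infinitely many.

Row reduce the augmented matrix [M | b].
R2 ← R2 + (1/5)·R1: [0, -7, 22/5, 97/5, 5]
R4 ← R4 − (3/5)·R1: [0, 1, 4/5, 29/5, 4]
R5 ← R5 − (7/5)·R1: [0, -6, 6/5, -4/5, 1]
R3 ← R3 − (5/7)·R2: [0, 0, -22/7, -83/7, -25/7]
R4 ← R4 + (1/7)·R2: [0, 0, 10/7, 60/7, 33/7]
R5 ← R5 − (6/7)·R2: [0, 0, -18/7, -122/7, -23/7]
R4 ← R4 + (5/11)·R3: [0, 0, 0, 35/11, 34/11]
R5 ← R5 − (9/11)·R3: [0, 0, 0, -85/11, -4/11]
R5 ← R5 + (17/7)·R4: [0, 0, 0, 0, 50/7]
The echelon form has 5 nonzero rows; the last pivot sits in the augmented column, so rank(M) = 4 but rank([M|b]) = 5.
Since the ranks differ, the system is inconsistent.
It has no solutions.

0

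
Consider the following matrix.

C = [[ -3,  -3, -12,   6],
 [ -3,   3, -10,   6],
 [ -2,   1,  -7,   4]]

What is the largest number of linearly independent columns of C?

Row reduce to echelon form.
R2 ← R2 − R1: [0, 6, 2, 0]
R3 ← R3 − (2/3)·R1: [0, 3, 1, 0]
R3 ← R3 − (1/2)·R2: [0, 0, 0, 0]
Echelon form has 2 nonzero rows, so rank(C) = 2.
The rank gives the maximum number of linearly independent columns: 2.

2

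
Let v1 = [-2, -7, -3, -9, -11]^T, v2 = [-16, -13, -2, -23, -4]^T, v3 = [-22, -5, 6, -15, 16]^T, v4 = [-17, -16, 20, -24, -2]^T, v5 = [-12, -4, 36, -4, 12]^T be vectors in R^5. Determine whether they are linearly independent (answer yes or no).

Form the matrix with these vectors as rows and row reduce.
R2 ← R2 − (8)·R1: [0, 43, 22, 49, 84]
R3 ← R3 − (11)·R1: [0, 72, 39, 84, 137]
R4 ← R4 − (17/2)·R1: [0, 87/2, 91/2, 105/2, 183/2]
R5 ← R5 − (6)·R1: [0, 38, 54, 50, 78]
R3 ← R3 − (72/43)·R2: [0, 0, 93/43, 84/43, -157/43]
R4 ← R4 − (87/86)·R2: [0, 0, 1999/86, 126/43, 561/86]
R5 ← R5 − (38/43)·R2: [0, 0, 1486/43, 288/43, 162/43]
R4 ← R4 − (1999/186)·R3: [0, 0, 0, -560/31, 4256/93]
R5 ← R5 − (1486/93)·R3: [0, 0, 0, -760/31, 5776/93]
R5 ← R5 − (19/14)·R4: [0, 0, 0, 0, 0]
4 nonzero rows, so the 5 vectors span a space of dimension 4.
Since 4 < 5, the vectors are linearly dependent.

no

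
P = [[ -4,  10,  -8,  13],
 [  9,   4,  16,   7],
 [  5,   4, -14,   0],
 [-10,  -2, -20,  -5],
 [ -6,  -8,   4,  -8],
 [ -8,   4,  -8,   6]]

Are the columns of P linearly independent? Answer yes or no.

Row reduce P to echelon form.
R2 ← R2 + (9/4)·R1: [0, 53/2, -2, 145/4]
R3 ← R3 + (5/4)·R1: [0, 33/2, -24, 65/4]
R4 ← R4 − (5/2)·R1: [0, -27, 0, -75/2]
R5 ← R5 − (3/2)·R1: [0, -23, 16, -55/2]
R6 ← R6 − (2)·R1: [0, -16, 8, -20]
R3 ← R3 − (33/53)·R2: [0, 0, -1206/53, -335/53]
R4 ← R4 + (54/53)·R2: [0, 0, -108/53, -30/53]
R5 ← R5 + (46/53)·R2: [0, 0, 756/53, 210/53]
R6 ← R6 + (32/53)·R2: [0, 0, 360/53, 100/53]
R4 ← R4 − (6/67)·R3: [0, 0, 0, 0]
R5 ← R5 + (42/67)·R3: [0, 0, 0, 0]
R6 ← R6 + (20/67)·R3: [0, 0, 0, 0]
3 pivots among 4 columns.
Only 3 < 4 pivot columns, so the columns are linearly dependent.

no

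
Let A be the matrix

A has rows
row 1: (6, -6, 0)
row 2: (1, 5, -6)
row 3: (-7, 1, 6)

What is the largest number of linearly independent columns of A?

Row reduce to echelon form.
R2 ← R2 − (1/6)·R1: [0, 6, -6]
R3 ← R3 + (7/6)·R1: [0, -6, 6]
R3 ← R3 + R2: [0, 0, 0]
Echelon form has 2 nonzero rows, so rank(A) = 2.
The rank gives the maximum number of linearly independent columns: 2.

2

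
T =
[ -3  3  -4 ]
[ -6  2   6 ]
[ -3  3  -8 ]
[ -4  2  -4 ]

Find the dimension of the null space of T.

0

Row reduce to echelon form.
R2 ← R2 − (2)·R1: [0, -4, 14]
R3 ← R3 − R1: [0, 0, -4]
R4 ← R4 − (4/3)·R1: [0, -2, 4/3]
R4 ← R4 − (1/2)·R2: [0, 0, -17/3]
R4 ← R4 − (17/12)·R3: [0, 0, 0]
3 nonzero rows, so rank(T) = 3.
T has 3 columns; by rank–nullity, nullity = 3 − 3 = 0.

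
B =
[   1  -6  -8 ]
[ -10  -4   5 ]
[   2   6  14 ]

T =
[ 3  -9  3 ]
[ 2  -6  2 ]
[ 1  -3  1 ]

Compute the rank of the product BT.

1

First compute BT:
[[-17,  51, -17],
 [-33,  99, -33],
 [ 32, -96,  32]]
Now row reduce the product.
R2 ← R2 − (33/17)·R1: [0, 0, 0]
R3 ← R3 + (32/17)·R1: [0, 0, 0]
1 nonzero row, so rank(BT) = 1.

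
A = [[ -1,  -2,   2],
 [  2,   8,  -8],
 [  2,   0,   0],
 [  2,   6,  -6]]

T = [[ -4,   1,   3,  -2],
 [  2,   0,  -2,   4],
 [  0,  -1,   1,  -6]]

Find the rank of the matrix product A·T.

2

First compute AT:
[[  0,  -3,   3, -18],
 [  8,  10, -18,  76],
 [ -8,   2,   6,  -4],
 [  4,   8, -12,  56]]
Now row reduce the product.
Swap R1 ↔ R2
R3 ← R3 + R1: [0, 12, -12, 72]
R4 ← R4 − (1/2)·R1: [0, 3, -3, 18]
R3 ← R3 + (4)·R2: [0, 0, 0, 0]
R4 ← R4 + R2: [0, 0, 0, 0]
2 nonzero rows, so rank(AT) = 2.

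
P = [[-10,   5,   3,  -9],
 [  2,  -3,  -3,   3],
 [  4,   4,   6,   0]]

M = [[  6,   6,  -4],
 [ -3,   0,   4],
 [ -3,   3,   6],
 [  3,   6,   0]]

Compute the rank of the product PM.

First compute PM:
[[-111, -105,  78],
 [ 39,  21, -38],
 [ -6,  42,  36]]
Now row reduce the product.
R2 ← R2 + (13/37)·R1: [0, -588/37, -392/37]
R3 ← R3 − (2/37)·R1: [0, 1764/37, 1176/37]
R3 ← R3 + (3)·R2: [0, 0, 0]
2 nonzero rows, so rank(PM) = 2.

2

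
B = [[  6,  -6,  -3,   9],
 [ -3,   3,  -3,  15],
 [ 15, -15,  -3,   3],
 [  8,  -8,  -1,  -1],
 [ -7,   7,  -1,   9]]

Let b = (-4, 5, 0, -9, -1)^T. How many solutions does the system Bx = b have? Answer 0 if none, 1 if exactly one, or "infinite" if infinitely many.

Row reduce the augmented matrix [B | b].
R2 ← R2 + (1/2)·R1: [0, 0, -9/2, 39/2, 3]
R3 ← R3 − (5/2)·R1: [0, 0, 9/2, -39/2, 10]
R4 ← R4 − (4/3)·R1: [0, 0, 3, -13, -11/3]
R5 ← R5 + (7/6)·R1: [0, 0, -9/2, 39/2, -17/3]
R3 ← R3 + R2: [0, 0, 0, 0, 13]
R4 ← R4 + (2/3)·R2: [0, 0, 0, 0, -5/3]
R5 ← R5 − R2: [0, 0, 0, 0, -26/3]
R4 ← R4 + (5/39)·R3: [0, 0, 0, 0, 0]
R5 ← R5 + (2/3)·R3: [0, 0, 0, 0, 0]
The echelon form has 3 nonzero rows; the last pivot sits in the augmented column, so rank(B) = 2 but rank([B|b]) = 3.
Since the ranks differ, the system is inconsistent.
It has no solutions.

0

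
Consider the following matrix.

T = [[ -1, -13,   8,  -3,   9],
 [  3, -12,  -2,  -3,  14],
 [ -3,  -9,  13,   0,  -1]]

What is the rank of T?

3

Row reduce to echelon form.
R2 ← R2 + (3)·R1: [0, -51, 22, -12, 41]
R3 ← R3 − (3)·R1: [0, 30, -11, 9, -28]
R3 ← R3 + (10/17)·R2: [0, 0, 33/17, 33/17, -66/17]
Echelon form has 3 nonzero rows, so rank(T) = 3.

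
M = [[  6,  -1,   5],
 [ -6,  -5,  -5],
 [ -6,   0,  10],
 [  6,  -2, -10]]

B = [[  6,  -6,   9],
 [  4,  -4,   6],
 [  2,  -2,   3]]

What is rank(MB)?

First compute MB:
[[ 42, -42,  63],
 [-66,  66, -99],
 [-16,  16, -24],
 [  8,  -8,  12]]
Now row reduce the product.
R2 ← R2 + (11/7)·R1: [0, 0, 0]
R3 ← R3 + (8/21)·R1: [0, 0, 0]
R4 ← R4 − (4/21)·R1: [0, 0, 0]
1 nonzero row, so rank(MB) = 1.

1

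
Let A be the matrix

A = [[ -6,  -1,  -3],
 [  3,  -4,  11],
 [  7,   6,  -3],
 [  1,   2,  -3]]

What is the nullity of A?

Row reduce to echelon form.
R2 ← R2 + (1/2)·R1: [0, -9/2, 19/2]
R3 ← R3 + (7/6)·R1: [0, 29/6, -13/2]
R4 ← R4 + (1/6)·R1: [0, 11/6, -7/2]
R3 ← R3 + (29/27)·R2: [0, 0, 100/27]
R4 ← R4 + (11/27)·R2: [0, 0, 10/27]
R4 ← R4 − (1/10)·R3: [0, 0, 0]
3 nonzero rows, so rank(A) = 3.
A has 3 columns; by rank–nullity, nullity = 3 − 3 = 0.

0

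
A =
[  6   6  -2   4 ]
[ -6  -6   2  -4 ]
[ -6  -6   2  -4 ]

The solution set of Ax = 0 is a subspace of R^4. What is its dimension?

Row reduce to echelon form.
R2 ← R2 + R1: [0, 0, 0, 0]
R3 ← R3 + R1: [0, 0, 0, 0]
1 nonzero row, so rank(A) = 1.
A has 4 columns; by rank–nullity, nullity = 4 − 1 = 3.

3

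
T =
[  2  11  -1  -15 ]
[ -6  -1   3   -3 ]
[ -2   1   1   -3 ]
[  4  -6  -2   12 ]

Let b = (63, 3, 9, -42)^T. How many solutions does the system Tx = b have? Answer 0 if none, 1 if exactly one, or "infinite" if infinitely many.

infinite

Row reduce the augmented matrix [T | b].
R2 ← R2 + (3)·R1: [0, 32, 0, -48, 192]
R3 ← R3 + R1: [0, 12, 0, -18, 72]
R4 ← R4 − (2)·R1: [0, -28, 0, 42, -168]
R3 ← R3 − (3/8)·R2: [0, 0, 0, 0, 0]
R4 ← R4 + (7/8)·R2: [0, 0, 0, 0, 0]
The echelon form has 2 nonzero rows, and every pivot lies in the first 4 columns, so rank(T) = rank([T|b]) = 2.
The system is consistent.
rank = 2 < 4 unknowns, so there are infinitely many solutions.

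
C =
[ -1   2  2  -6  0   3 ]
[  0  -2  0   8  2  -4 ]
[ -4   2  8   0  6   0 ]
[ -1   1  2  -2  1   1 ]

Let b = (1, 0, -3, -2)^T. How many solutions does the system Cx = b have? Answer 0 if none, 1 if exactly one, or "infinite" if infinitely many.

0

Row reduce the augmented matrix [C | b].
R3 ← R3 − (4)·R1: [0, -6, 0, 24, 6, -12, -7]
R4 ← R4 − R1: [0, -1, 0, 4, 1, -2, -3]
R3 ← R3 − (3)·R2: [0, 0, 0, 0, 0, 0, -7]
R4 ← R4 − (1/2)·R2: [0, 0, 0, 0, 0, 0, -3]
R4 ← R4 − (3/7)·R3: [0, 0, 0, 0, 0, 0, 0]
The echelon form has 3 nonzero rows; the last pivot sits in the augmented column, so rank(C) = 2 but rank([C|b]) = 3.
Since the ranks differ, the system is inconsistent.
It has no solutions.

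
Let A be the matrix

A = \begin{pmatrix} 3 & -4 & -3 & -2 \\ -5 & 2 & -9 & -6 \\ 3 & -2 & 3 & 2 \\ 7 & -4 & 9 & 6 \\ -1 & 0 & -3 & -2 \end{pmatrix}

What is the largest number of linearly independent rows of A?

Row reduce to echelon form.
R2 ← R2 + (5/3)·R1: [0, -14/3, -14, -28/3]
R3 ← R3 − R1: [0, 2, 6, 4]
R4 ← R4 − (7/3)·R1: [0, 16/3, 16, 32/3]
R5 ← R5 + (1/3)·R1: [0, -4/3, -4, -8/3]
R3 ← R3 + (3/7)·R2: [0, 0, 0, 0]
R4 ← R4 + (8/7)·R2: [0, 0, 0, 0]
R5 ← R5 − (2/7)·R2: [0, 0, 0, 0]
Echelon form has 2 nonzero rows, so rank(A) = 2.
The rank gives the maximum number of linearly independent rows: 2.

2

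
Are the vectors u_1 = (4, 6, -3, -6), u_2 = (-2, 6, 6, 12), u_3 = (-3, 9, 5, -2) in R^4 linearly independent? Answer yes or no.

yes

Form the matrix with these vectors as rows and row reduce.
R2 ← R2 + (1/2)·R1: [0, 9, 9/2, 9]
R3 ← R3 + (3/4)·R1: [0, 27/2, 11/4, -13/2]
R3 ← R3 − (3/2)·R2: [0, 0, -4, -20]
3 nonzero rows, so the 3 vectors span a space of dimension 3.
Since 3 = 3, the vectors are linearly independent.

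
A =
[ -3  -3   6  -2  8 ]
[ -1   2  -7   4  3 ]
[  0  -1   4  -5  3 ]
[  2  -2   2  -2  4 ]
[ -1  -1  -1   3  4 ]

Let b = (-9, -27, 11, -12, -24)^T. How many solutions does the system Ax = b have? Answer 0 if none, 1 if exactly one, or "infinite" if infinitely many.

infinite

Row reduce the augmented matrix [A | b].
R2 ← R2 − (1/3)·R1: [0, 3, -9, 14/3, 1/3, -24]
R4 ← R4 + (2/3)·R1: [0, -4, 6, -10/3, 28/3, -18]
R5 ← R5 − (1/3)·R1: [0, 0, -3, 11/3, 4/3, -21]
R3 ← R3 + (1/3)·R2: [0, 0, 1, -31/9, 28/9, 3]
R4 ← R4 + (4/3)·R2: [0, 0, -6, 26/9, 88/9, -50]
R4 ← R4 + (6)·R3: [0, 0, 0, -160/9, 256/9, -32]
R5 ← R5 + (3)·R3: [0, 0, 0, -20/3, 32/3, -12]
R5 ← R5 − (3/8)·R4: [0, 0, 0, 0, 0, 0]
The echelon form has 4 nonzero rows, and every pivot lies in the first 5 columns, so rank(A) = rank([A|b]) = 4.
The system is consistent.
rank = 4 < 5 unknowns, so there are infinitely many solutions.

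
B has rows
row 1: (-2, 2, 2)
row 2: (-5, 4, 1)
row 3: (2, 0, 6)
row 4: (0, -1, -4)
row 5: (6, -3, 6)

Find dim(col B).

Row reduce to echelon form.
R2 ← R2 − (5/2)·R1: [0, -1, -4]
R3 ← R3 + R1: [0, 2, 8]
R5 ← R5 + (3)·R1: [0, 3, 12]
R3 ← R3 + (2)·R2: [0, 0, 0]
R4 ← R4 − R2: [0, 0, 0]
R5 ← R5 + (3)·R2: [0, 0, 0]
Echelon form has 2 nonzero rows, so rank(B) = 2.
The column space has dimension equal to the rank: 2.

2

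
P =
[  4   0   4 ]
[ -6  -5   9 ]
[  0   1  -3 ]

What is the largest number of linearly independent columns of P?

2

Row reduce to echelon form.
R2 ← R2 + (3/2)·R1: [0, -5, 15]
R3 ← R3 + (1/5)·R2: [0, 0, 0]
Echelon form has 2 nonzero rows, so rank(P) = 2.
The rank gives the maximum number of linearly independent columns: 2.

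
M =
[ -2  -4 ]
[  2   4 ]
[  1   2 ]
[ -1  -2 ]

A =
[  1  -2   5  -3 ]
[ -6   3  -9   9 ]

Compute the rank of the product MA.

1

First compute MA:
[[ 22,  -8,  26, -30],
 [-22,   8, -26,  30],
 [-11,   4, -13,  15],
 [ 11,  -4,  13, -15]]
Now row reduce the product.
R2 ← R2 + R1: [0, 0, 0, 0]
R3 ← R3 + (1/2)·R1: [0, 0, 0, 0]
R4 ← R4 − (1/2)·R1: [0, 0, 0, 0]
1 nonzero row, so rank(MA) = 1.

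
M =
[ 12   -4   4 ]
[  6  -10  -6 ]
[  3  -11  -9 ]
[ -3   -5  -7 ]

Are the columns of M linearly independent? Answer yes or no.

no

Row reduce M to echelon form.
R2 ← R2 − (1/2)·R1: [0, -8, -8]
R3 ← R3 − (1/4)·R1: [0, -10, -10]
R4 ← R4 + (1/4)·R1: [0, -6, -6]
R3 ← R3 − (5/4)·R2: [0, 0, 0]
R4 ← R4 − (3/4)·R2: [0, 0, 0]
2 pivots among 3 columns.
Only 2 < 3 pivot columns, so the columns are linearly dependent.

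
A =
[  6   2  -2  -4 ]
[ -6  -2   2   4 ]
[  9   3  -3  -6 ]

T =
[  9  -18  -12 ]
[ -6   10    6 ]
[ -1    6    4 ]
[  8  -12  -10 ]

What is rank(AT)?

First compute AT:
[[ 12, -52, -28],
 [-12,  52,  28],
 [ 18, -78, -42]]
Now row reduce the product.
R2 ← R2 + R1: [0, 0, 0]
R3 ← R3 − (3/2)·R1: [0, 0, 0]
1 nonzero row, so rank(AT) = 1.

1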